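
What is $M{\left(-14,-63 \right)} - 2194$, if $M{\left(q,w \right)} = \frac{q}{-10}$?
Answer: $- \frac{10963}{5} \approx -2192.6$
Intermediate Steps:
$M{\left(q,w \right)} = - \frac{q}{10}$ ($M{\left(q,w \right)} = q \left(- \frac{1}{10}\right) = - \frac{q}{10}$)
$M{\left(-14,-63 \right)} - 2194 = \left(- \frac{1}{10}\right) \left(-14\right) - 2194 = \frac{7}{5} - 2194 = - \frac{10963}{5}$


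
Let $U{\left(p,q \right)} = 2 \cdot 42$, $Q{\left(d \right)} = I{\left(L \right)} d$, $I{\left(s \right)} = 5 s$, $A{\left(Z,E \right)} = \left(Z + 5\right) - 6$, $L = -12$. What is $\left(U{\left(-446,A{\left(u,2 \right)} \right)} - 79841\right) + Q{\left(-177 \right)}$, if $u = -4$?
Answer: $-69137$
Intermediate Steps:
$A{\left(Z,E \right)} = -1 + Z$ ($A{\left(Z,E \right)} = \left(5 + Z\right) - 6 = -1 + Z$)
$Q{\left(d \right)} = - 60 d$ ($Q{\left(d \right)} = 5 \left(-12\right) d = - 60 d$)
$U{\left(p,q \right)} = 84$
$\left(U{\left(-446,A{\left(u,2 \right)} \right)} - 79841\right) + Q{\left(-177 \right)} = \left(84 - 79841\right) - -10620 = -79757 + 10620 = -69137$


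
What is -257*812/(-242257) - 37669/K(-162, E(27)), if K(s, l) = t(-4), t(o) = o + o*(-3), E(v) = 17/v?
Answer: -9123909461/1938056 ≈ -4707.8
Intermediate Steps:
t(o) = -2*o (t(o) = o - 3*o = -2*o)
K(s, l) = 8 (K(s, l) = -2*(-4) = 8)
-257*812/(-242257) - 37669/K(-162, E(27)) = -257*812/(-242257) - 37669/8 = -208684*(-1/242257) - 37669*⅛ = 208684/242257 - 37669/8 = -9123909461/1938056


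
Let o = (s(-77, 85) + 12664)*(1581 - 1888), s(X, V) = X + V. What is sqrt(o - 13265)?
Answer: I*sqrt(3903569) ≈ 1975.7*I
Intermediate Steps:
s(X, V) = V + X
o = -3890304 (o = ((85 - 77) + 12664)*(1581 - 1888) = (8 + 12664)*(-307) = 12672*(-307) = -3890304)
sqrt(o - 13265) = sqrt(-3890304 - 13265) = sqrt(-3903569) = I*sqrt(3903569)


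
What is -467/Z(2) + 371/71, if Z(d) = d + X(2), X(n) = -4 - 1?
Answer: 34270/213 ≈ 160.89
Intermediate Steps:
X(n) = -5
Z(d) = -5 + d (Z(d) = d - 5 = -5 + d)
-467/Z(2) + 371/71 = -467/(-5 + 2) + 371/71 = -467/(-3) + 371*(1/71) = -467*(-⅓) + 371/71 = 467/3 + 371/71 = 34270/213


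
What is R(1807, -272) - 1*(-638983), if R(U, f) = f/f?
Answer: 638984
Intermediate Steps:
R(U, f) = 1
R(1807, -272) - 1*(-638983) = 1 - 1*(-638983) = 1 + 638983 = 638984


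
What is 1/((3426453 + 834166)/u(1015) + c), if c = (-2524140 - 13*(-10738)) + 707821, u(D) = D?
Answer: -1015/1697615256 ≈ -5.9790e-7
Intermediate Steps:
c = -1676725 (c = (-2524140 + 139594) + 707821 = -2384546 + 707821 = -1676725)
1/((3426453 + 834166)/u(1015) + c) = 1/((3426453 + 834166)/1015 - 1676725) = 1/(4260619*(1/1015) - 1676725) = 1/(4260619/1015 - 1676725) = 1/(-1697615256/1015) = -1015/1697615256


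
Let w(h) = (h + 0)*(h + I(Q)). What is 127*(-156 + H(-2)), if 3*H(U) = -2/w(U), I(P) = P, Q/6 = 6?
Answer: -2020697/102 ≈ -19811.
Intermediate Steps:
Q = 36 (Q = 6*6 = 36)
w(h) = h*(36 + h) (w(h) = (h + 0)*(h + 36) = h*(36 + h))
H(U) = -2/(3*U*(36 + U)) (H(U) = (-2*1/(U*(36 + U)))/3 = (-2/(U*(36 + U)))/3 = -2/(3*U*(36 + U)))
127*(-156 + H(-2)) = 127*(-156 - 2/3/(-2*(36 - 2))) = 127*(-156 - 2/3*(-1/2)/34) = 127*(-156 - 2/3*(-1/2)*1/34) = 127*(-156 + 1/102) = 127*(-15911/102) = -2020697/102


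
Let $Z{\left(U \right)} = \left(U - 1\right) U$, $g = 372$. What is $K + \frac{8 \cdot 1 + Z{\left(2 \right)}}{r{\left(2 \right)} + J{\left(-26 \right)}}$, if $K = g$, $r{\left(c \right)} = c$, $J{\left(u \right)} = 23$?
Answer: $\frac{1862}{5} \approx 372.4$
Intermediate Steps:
$Z{\left(U \right)} = U \left(-1 + U\right)$ ($Z{\left(U \right)} = \left(-1 + U\right) U = U \left(-1 + U\right)$)
$K = 372$
$K + \frac{8 \cdot 1 + Z{\left(2 \right)}}{r{\left(2 \right)} + J{\left(-26 \right)}} = 372 + \frac{8 \cdot 1 + 2 \left(-1 + 2\right)}{2 + 23} = 372 + \frac{8 + 2 \cdot 1}{25} = 372 + \left(8 + 2\right) \frac{1}{25} = 372 + 10 \cdot \frac{1}{25} = 372 + \frac{2}{5} = \frac{1862}{5}$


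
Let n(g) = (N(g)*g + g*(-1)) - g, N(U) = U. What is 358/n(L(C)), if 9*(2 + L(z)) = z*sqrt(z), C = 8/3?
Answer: 881205723/17748580 + 31709313*sqrt(6)/4437145 ≈ 67.154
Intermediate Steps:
C = 8/3 (C = 8*(1/3) = 8/3 ≈ 2.6667)
L(z) = -2 + z**(3/2)/9 (L(z) = -2 + (z*sqrt(z))/9 = -2 + z**(3/2)/9)
n(g) = g**2 - 2*g (n(g) = (g*g + g*(-1)) - g = (g**2 - g) - g = g**2 - 2*g)
358/n(L(C)) = 358/(((-2 + (8/3)**(3/2)/9)*(-2 + (-2 + (8/3)**(3/2)/9)))) = 358/(((-2 + (16*sqrt(6)/9)/9)*(-2 + (-2 + (16*sqrt(6)/9)/9)))) = 358/(((-2 + 16*sqrt(6)/81)*(-2 + (-2 + 16*sqrt(6)/81)))) = 358/(((-2 + 16*sqrt(6)/81)*(-4 + 16*sqrt(6)/81))) = 358/(((-4 + 16*sqrt(6)/81)*(-2 + 16*sqrt(6)/81))) = 358*(1/((-4 + 16*sqrt(6)/81)*(-2 + 16*sqrt(6)/81))) = 358/((-4 + 16*sqrt(6)/81)*(-2 + 16*sqrt(6)/81))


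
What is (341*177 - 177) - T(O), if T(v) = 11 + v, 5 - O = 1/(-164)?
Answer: 9866895/164 ≈ 60164.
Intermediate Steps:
O = 821/164 (O = 5 - 1/(-164) = 5 - 1*(-1/164) = 5 + 1/164 = 821/164 ≈ 5.0061)
(341*177 - 177) - T(O) = (341*177 - 177) - (11 + 821/164) = (60357 - 177) - 1*2625/164 = 60180 - 2625/164 = 9866895/164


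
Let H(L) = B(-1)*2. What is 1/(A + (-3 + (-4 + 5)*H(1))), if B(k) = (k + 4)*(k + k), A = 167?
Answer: 1/152 ≈ 0.0065789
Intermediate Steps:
B(k) = 2*k*(4 + k) (B(k) = (4 + k)*(2*k) = 2*k*(4 + k))
H(L) = -12 (H(L) = (2*(-1)*(4 - 1))*2 = (2*(-1)*3)*2 = -6*2 = -12)
1/(A + (-3 + (-4 + 5)*H(1))) = 1/(167 + (-3 + (-4 + 5)*(-12))) = 1/(167 + (-3 + 1*(-12))) = 1/(167 + (-3 - 12)) = 1/(167 - 15) = 1/152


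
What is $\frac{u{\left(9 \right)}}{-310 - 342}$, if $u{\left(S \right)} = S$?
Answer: $- \frac{9}{652} \approx -0.013804$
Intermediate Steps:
$\frac{u{\left(9 \right)}}{-310 - 342} = \frac{9}{-310 - 342} = \frac{9}{-652} = 9 \left(- \frac{1}{652}\right) = - \frac{9}{652}$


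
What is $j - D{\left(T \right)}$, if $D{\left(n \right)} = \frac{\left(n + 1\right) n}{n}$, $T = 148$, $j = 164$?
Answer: $15$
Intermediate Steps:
$D{\left(n \right)} = 1 + n$ ($D{\left(n \right)} = \frac{\left(1 + n\right) n}{n} = \frac{n \left(1 + n\right)}{n} = 1 + n$)
$j - D{\left(T \right)} = 164 - \left(1 + 148\right) = 164 - 149 = 15$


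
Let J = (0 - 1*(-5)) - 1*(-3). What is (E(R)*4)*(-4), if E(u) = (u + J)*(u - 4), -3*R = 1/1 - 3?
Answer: 4160/9 ≈ 462.22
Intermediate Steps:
J = 8 (J = (0 + 5) + 3 = 5 + 3 = 8)
R = ⅔ (R = -(1/1 - 3)/3 = -(1 - 3)/3 = -⅓*(-2) = ⅔ ≈ 0.66667)
E(u) = (-4 + u)*(8 + u) (E(u) = (u + 8)*(u - 4) = (8 + u)*(-4 + u) = (-4 + u)*(8 + u))
(E(R)*4)*(-4) = ((-32 + (⅔)² + 4*(⅔))*4)*(-4) = ((-32 + 4/9 + 8/3)*4)*(-4) = -260/9*4*(-4) = -1040/9*(-4) = 4160/9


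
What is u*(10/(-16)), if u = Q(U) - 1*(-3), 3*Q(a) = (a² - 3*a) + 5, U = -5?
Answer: -45/4 ≈ -11.250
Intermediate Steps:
Q(a) = 5/3 - a + a²/3 (Q(a) = ((a² - 3*a) + 5)/3 = (5 + a² - 3*a)/3 = 5/3 - a + a²/3)
u = 18 (u = (5/3 - 1*(-5) + (⅓)*(-5)²) - 1*(-3) = (5/3 + 5 + (⅓)*25) + 3 = (5/3 + 5 + 25/3) + 3 = 15 + 3 = 18)
u*(10/(-16)) = 18*(10/(-16)) = 18*(10*(-1/16)) = 18*(-5/8) = -45/4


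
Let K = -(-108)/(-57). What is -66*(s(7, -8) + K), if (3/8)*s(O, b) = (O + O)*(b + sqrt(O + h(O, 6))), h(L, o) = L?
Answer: 376904/19 - 2464*sqrt(14) ≈ 10618.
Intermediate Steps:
s(O, b) = 16*O*(b + sqrt(2)*sqrt(O))/3 (s(O, b) = 8*((O + O)*(b + sqrt(O + O)))/3 = 8*((2*O)*(b + sqrt(2*O)))/3 = 8*((2*O)*(b + sqrt(2)*sqrt(O)))/3 = 8*(2*O*(b + sqrt(2)*sqrt(O)))/3 = 16*O*(b + sqrt(2)*sqrt(O))/3)
K = -36/19 (K = -(-108)*(-1)/57 = -1*36/19 = -36/19 ≈ -1.8947)
-66*(s(7, -8) + K) = -66*((16/3)*7*(-8 + sqrt(2)*sqrt(7)) - 36/19) = -66*((16/3)*7*(-8 + sqrt(14)) - 36/19) = -66*((-896/3 + 112*sqrt(14)/3) - 36/19) = -66*(-17132/57 + 112*sqrt(14)/3) = 376904/19 - 2464*sqrt(14)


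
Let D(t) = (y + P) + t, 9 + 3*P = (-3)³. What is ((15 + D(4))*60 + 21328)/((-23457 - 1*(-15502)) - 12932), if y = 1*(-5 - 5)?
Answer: -21148/20887 ≈ -1.0125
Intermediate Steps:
P = -12 (P = -3 + (⅓)*(-3)³ = -3 + (⅓)*(-27) = -3 - 9 = -12)
y = -10 (y = 1*(-10) = -10)
D(t) = -22 + t (D(t) = (-10 - 12) + t = -22 + t)
((15 + D(4))*60 + 21328)/((-23457 - 1*(-15502)) - 12932) = ((15 + (-22 + 4))*60 + 21328)/((-23457 - 1*(-15502)) - 12932) = ((15 - 18)*60 + 21328)/((-23457 + 15502) - 12932) = (-3*60 + 21328)/(-7955 - 12932) = (-180 + 21328)/(-20887) = 21148*(-1/20887) = -21148/20887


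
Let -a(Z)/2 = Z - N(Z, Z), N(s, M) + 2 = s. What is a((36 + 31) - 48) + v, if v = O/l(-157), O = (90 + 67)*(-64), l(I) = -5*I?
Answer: -84/5 ≈ -16.800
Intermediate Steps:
N(s, M) = -2 + s
O = -10048 (O = 157*(-64) = -10048)
a(Z) = -4 (a(Z) = -2*(Z - (-2 + Z)) = -2*(Z + (2 - Z)) = -2*2 = -4)
v = -64/5 (v = -10048/((-5*(-157))) = -10048/785 = -10048*1/785 = -64/5 ≈ -12.800)
a((36 + 31) - 48) + v = -4 - 64/5 = -84/5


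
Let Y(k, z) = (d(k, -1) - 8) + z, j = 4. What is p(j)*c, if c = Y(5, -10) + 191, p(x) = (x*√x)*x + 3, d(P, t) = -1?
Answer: 6020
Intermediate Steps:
p(x) = 3 + x^(5/2) (p(x) = x^(3/2)*x + 3 = x^(5/2) + 3 = 3 + x^(5/2))
Y(k, z) = -9 + z (Y(k, z) = (-1 - 8) + z = -9 + z)
c = 172 (c = (-9 - 10) + 191 = -19 + 191 = 172)
p(j)*c = (3 + 4^(5/2))*172 = (3 + 32)*172 = 35*172 = 6020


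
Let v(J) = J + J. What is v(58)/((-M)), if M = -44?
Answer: 29/11 ≈ 2.6364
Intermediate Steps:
v(J) = 2*J
v(58)/((-M)) = (2*58)/((-1*(-44))) = 116/44 = 116*(1/44) = 29/11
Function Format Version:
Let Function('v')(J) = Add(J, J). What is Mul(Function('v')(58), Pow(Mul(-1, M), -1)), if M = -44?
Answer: Rational(29, 11) ≈ 2.6364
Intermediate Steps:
Function('v')(J) = Mul(2, J)
Mul(Function('v')(58), Pow(Mul(-1, M), -1)) = Mul(Mul(2, 58), Pow(Mul(-1, -44), -1)) = Mul(116, Pow(44, -1)) = Mul(116, Rational(1, 44)) = Rational(29, 11)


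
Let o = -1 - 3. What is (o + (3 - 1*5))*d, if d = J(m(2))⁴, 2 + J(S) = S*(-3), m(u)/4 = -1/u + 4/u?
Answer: -960000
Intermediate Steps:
m(u) = 12/u (m(u) = 4*(-1/u + 4/u) = 4*(3/u) = 12/u)
J(S) = -2 - 3*S (J(S) = -2 + S*(-3) = -2 - 3*S)
d = 160000 (d = (-2 - 36/2)⁴ = (-2 - 3*6)⁴ = (-2 - 18)⁴ = (-20)⁴ = 160000)
o = -4
(o + (3 - 1*5))*d = (-4 + (3 - 1*5))*160000 = (-4 + (3 - 5))*160000 = (-4 - 2)*160000 = -6*160000 = -960000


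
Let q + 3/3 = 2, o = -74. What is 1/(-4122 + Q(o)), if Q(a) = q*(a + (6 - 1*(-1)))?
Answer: -1/4189 ≈ -0.00023872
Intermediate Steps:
q = 1 (q = -1 + 2 = 1)
Q(a) = 7 + a (Q(a) = 1*(a + (6 - 1*(-1))) = 1*(a + (6 + 1)) = 1*(a + 7) = 1*(7 + a) = 7 + a)
1/(-4122 + Q(o)) = 1/(-4122 + (7 - 74)) = 1/(-4122 - 67) = 1/(-4189) = -1/4189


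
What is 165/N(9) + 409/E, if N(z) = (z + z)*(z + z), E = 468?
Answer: 971/702 ≈ 1.3832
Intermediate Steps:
N(z) = 4*z² (N(z) = (2*z)*(2*z) = 4*z²)
165/N(9) + 409/E = 165/((4*9²)) + 409/468 = 165/((4*81)) + 409*(1/468) = 165/324 + 409/468 = 165*(1/324) + 409/468 = 55/108 + 409/468 = 971/702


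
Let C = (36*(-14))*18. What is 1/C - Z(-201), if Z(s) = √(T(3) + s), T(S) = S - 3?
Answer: -1/9072 - I*√201 ≈ -0.00011023 - 14.177*I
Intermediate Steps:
C = -9072 (C = -504*18 = -9072)
T(S) = -3 + S
Z(s) = √s (Z(s) = √((-3 + 3) + s) = √(0 + s) = √s)
1/C - Z(-201) = 1/(-9072) - √(-201) = -1/9072 - I*√201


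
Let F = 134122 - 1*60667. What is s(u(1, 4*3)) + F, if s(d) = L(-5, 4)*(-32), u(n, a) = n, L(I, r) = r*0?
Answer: 73455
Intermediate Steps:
L(I, r) = 0
F = 73455 (F = 134122 - 60667 = 73455)
s(d) = 0 (s(d) = 0*(-32) = 0)
s(u(1, 4*3)) + F = 0 + 73455 = 73455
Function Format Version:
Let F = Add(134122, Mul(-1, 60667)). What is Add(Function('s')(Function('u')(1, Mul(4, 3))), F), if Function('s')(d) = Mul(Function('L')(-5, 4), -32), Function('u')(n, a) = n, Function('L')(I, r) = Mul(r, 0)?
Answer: 73455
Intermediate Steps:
Function('L')(I, r) = 0
F = 73455 (F = Add(134122, -60667) = 73455)
Function('s')(d) = 0 (Function('s')(d) = Mul(0, -32) = 0)
Add(Function('s')(Function('u')(1, Mul(4, 3))), F) = Add(0, 73455) = 73455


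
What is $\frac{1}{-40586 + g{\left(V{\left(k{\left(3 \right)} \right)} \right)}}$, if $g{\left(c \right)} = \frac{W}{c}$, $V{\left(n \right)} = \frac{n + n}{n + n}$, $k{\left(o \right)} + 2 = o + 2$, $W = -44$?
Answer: $- \frac{1}{40630} \approx -2.4612 \cdot 10^{-5}$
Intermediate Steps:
$k{\left(o \right)} = o$ ($k{\left(o \right)} = -2 + \left(o + 2\right) = -2 + \left(2 + o\right) = o$)
$V{\left(n \right)} = 1$ ($V{\left(n \right)} = \frac{2 n}{2 n} = 2 n \frac{1}{2 n} = 1$)
$g{\left(c \right)} = - \frac{44}{c}$
$\frac{1}{-40586 + g{\left(V{\left(k{\left(3 \right)} \right)} \right)}} = \frac{1}{-40586 - \frac{44}{1}} = \frac{1}{-40586 - 44} = \frac{1}{-40630} = - \frac{1}{40630}$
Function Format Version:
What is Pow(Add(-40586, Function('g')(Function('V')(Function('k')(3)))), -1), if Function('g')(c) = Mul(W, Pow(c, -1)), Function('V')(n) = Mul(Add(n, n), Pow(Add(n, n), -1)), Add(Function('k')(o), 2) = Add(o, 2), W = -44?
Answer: Rational(-1, 40630) ≈ -2.4612e-5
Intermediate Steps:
Function('k')(o) = o (Function('k')(o) = Add(-2, Add(o, 2)) = Add(-2, Add(2, o)) = o)
Function('V')(n) = 1 (Function('V')(n) = Mul(Mul(2, n), Pow(Mul(2, n), -1)) = Mul(Mul(2, n), Mul(Rational(1, 2), Pow(n, -1))) = 1)
Function('g')(c) = Mul(-44, Pow(c, -1))
Pow(Add(-40586, Function('g')(Function('V')(Function('k')(3)))), -1) = Pow(Add(-40586, Mul(-44, Pow(1, -1))), -1) = Pow(Add(-40586, Mul(-44, 1)), -1) = Pow(Add(-40586, -44), -1) = Pow(-40630, -1) = Rational(-1, 40630)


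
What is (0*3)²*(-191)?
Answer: 0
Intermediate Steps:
(0*3)²*(-191) = 0²*(-191) = 0*(-191) = 0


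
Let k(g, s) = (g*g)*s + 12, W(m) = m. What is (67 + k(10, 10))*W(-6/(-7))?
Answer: 6474/7 ≈ 924.86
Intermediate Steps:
k(g, s) = 12 + s*g² (k(g, s) = g²*s + 12 = s*g² + 12 = 12 + s*g²)
(67 + k(10, 10))*W(-6/(-7)) = (67 + (12 + 10*10²))*(-6/(-7)) = (67 + (12 + 10*100))*(-6*(-⅐)) = (67 + (12 + 1000))*(6/7) = (67 + 1012)*(6/7) = 1079*(6/7) = 6474/7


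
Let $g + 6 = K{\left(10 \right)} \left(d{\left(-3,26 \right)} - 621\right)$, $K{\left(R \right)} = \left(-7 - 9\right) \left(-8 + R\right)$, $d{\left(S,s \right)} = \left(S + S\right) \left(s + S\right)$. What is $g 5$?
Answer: $121410$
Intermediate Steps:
$d{\left(S,s \right)} = 2 S \left(S + s\right)$
$K{\left(R \right)} = 128 - 16 R$ ($K{\left(R \right)} = - 16 \left(-8 + R\right) = 128 - 16 R$)
$g = 24282$ ($g = -6 + \left(128 - 160\right) \left(2 \left(-3\right) \left(-3 + 26\right) - 621\right) = -6 + \left(128 - 160\right) \left(2 \left(-3\right) 23 - 621\right) = -6 - 32 \left(-138 - 621\right) = -6 - -24288 = -6 + 24288 = 24282$)
$g 5 = 24282 \cdot 5 = 121410$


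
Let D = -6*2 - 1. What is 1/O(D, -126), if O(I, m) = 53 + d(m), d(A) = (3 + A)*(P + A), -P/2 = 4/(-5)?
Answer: 5/76771 ≈ 6.5129e-5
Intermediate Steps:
P = 8/5 (P = -8/(-5) = -8*(-1)/5 = -2*(-4/5) = 8/5 ≈ 1.6000)
d(A) = (3 + A)*(8/5 + A)
D = -13 (D = -12 - 1 = -13)
O(I, m) = 289/5 + m**2 + 23*m/5 (O(I, m) = 53 + (24/5 + m**2 + 23*m/5) = 289/5 + m**2 + 23*m/5)
1/O(D, -126) = 1/(289/5 + (-126)**2 + (23/5)*(-126)) = 1/(289/5 + 15876 - 2898/5) = 1/(76771/5) = 5/76771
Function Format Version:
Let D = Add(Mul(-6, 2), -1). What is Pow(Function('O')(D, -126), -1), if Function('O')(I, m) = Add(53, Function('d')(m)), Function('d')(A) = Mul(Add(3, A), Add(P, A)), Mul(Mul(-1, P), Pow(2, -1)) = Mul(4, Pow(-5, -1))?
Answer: Rational(5, 76771) ≈ 6.5129e-5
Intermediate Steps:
P = Rational(8, 5) (P = Mul(-2, Mul(4, Pow(-5, -1))) = Mul(-2, Mul(4, Rational(-1, 5))) = Mul(-2, Rational(-4, 5)) = Rational(8, 5) ≈ 1.6000)
Function('d')(A) = Mul(Add(3, A), Add(Rational(8, 5), A))
D = -13 (D = Add(-12, -1) = -13)
Function('O')(I, m) = Add(Rational(289, 5), Pow(m, 2), Mul(Rational(23, 5), m)) (Function('O')(I, m) = Add(53, Add(Rational(24, 5), Pow(m, 2), Mul(Rational(23, 5), m))) = Add(Rational(289, 5), Pow(m, 2), Mul(Rational(23, 5), m)))
Pow(Function('O')(D, -126), -1) = Pow(Add(Rational(289, 5), Pow(-126, 2), Mul(Rational(23, 5), -126)), -1) = Pow(Add(Rational(289, 5), 15876, Rational(-2898, 5)), -1) = Pow(Rational(76771, 5), -1) = Rational(5, 76771)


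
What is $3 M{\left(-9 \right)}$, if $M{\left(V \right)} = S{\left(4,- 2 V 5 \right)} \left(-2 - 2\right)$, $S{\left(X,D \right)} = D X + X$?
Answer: $-4368$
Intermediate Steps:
$S{\left(X,D \right)} = X + D X$
$M{\left(V \right)} = -16 + 160 V$ ($M{\left(V \right)} = 4 \left(1 + - 2 V 5\right) \left(-2 - 2\right) = 4 \left(1 - 10 V\right) \left(-4\right) = \left(4 - 40 V\right) \left(-4\right) = -16 + 160 V$)
$3 M{\left(-9 \right)} = 3 \left(-16 + 160 \left(-9\right)\right) = 3 \left(-16 - 1440\right) = 3 \left(-1456\right) = -4368$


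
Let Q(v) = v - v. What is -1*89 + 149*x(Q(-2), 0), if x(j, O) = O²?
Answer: -89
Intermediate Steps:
Q(v) = 0
-1*89 + 149*x(Q(-2), 0) = -1*89 + 149*0² = -89 + 149*0 = -89 + 0 = -89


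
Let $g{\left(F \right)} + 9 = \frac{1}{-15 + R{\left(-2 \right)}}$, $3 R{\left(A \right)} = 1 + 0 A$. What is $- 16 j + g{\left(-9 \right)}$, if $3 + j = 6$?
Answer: $- \frac{2511}{44} \approx -57.068$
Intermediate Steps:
$j = 3$ ($j = -3 + 6 = 3$)
$R{\left(A \right)} = \frac{1}{3}$ ($R{\left(A \right)} = \frac{1 + 0 A}{3} = \frac{1 + 0}{3} = \frac{1}{3} \cdot 1 = \frac{1}{3}$)
$g{\left(F \right)} = - \frac{399}{44}$ ($g{\left(F \right)} = -9 + \frac{1}{-15 + \frac{1}{3}} = -9 + \frac{1}{- \frac{44}{3}} = -9 - \frac{3}{44} = - \frac{399}{44}$)
$- 16 j + g{\left(-9 \right)} = \left(-16\right) 3 - \frac{399}{44} = -48 - \frac{399}{44} = - \frac{2511}{44}$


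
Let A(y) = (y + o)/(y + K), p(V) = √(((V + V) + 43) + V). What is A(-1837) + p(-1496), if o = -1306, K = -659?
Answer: 3143/2496 + I*√4445 ≈ 1.2592 + 66.671*I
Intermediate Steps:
p(V) = √(43 + 3*V) (p(V) = √((2*V + 43) + V) = √((43 + 2*V) + V) = √(43 + 3*V))
A(y) = (-1306 + y)/(-659 + y) (A(y) = (y - 1306)/(y - 659) = (-1306 + y)/(-659 + y))
A(-1837) + p(-1496) = (-1306 - 1837)/(-659 - 1837) + √(43 + 3*(-1496)) = -3143/(-2496) + √(43 - 4488) = -1/2496*(-3143) + √(-4445) = 3143/2496 + I*√4445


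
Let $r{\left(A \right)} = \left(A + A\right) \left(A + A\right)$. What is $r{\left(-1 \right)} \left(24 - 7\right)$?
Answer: $68$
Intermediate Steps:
$r{\left(A \right)} = 4 A^{2}$ ($r{\left(A \right)} = 2 A 2 A = 4 A^{2}$)
$r{\left(-1 \right)} \left(24 - 7\right) = 4 \left(-1\right)^{2} \left(24 - 7\right) = 4 \cdot 1 \left(24 + \left(-15 + 8\right)\right) = 4 \left(24 - 7\right) = 4 \cdot 17 = 68$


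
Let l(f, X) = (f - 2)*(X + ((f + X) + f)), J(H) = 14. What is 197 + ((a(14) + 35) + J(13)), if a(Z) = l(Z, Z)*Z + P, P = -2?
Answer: 9652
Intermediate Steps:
l(f, X) = (-2 + f)*(2*X + 2*f) (l(f, X) = (-2 + f)*(X + ((X + f) + f)) = (-2 + f)*(X + (X + 2*f)) = (-2 + f)*(2*X + 2*f))
a(Z) = -2 + Z*(-8*Z + 4*Z²) (a(Z) = (-4*Z - 4*Z + 2*Z² + 2*Z*Z)*Z - 2 = (-4*Z - 4*Z + 2*Z² + 2*Z²)*Z - 2 = (-8*Z + 4*Z²)*Z - 2 = Z*(-8*Z + 4*Z²) - 2 = -2 + Z*(-8*Z + 4*Z²))
197 + ((a(14) + 35) + J(13)) = 197 + (((-2 + 4*14²*(-2 + 14)) + 35) + 14) = 197 + (((-2 + 4*196*12) + 35) + 14) = 197 + (((-2 + 9408) + 35) + 14) = 197 + ((9406 + 35) + 14) = 197 + (9441 + 14) = 197 + 9455 = 9652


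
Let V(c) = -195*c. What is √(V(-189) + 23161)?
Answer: 44*√31 ≈ 244.98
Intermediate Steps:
√(V(-189) + 23161) = √(-195*(-189) + 23161) = √(36855 + 23161) = √60016 = 44*√31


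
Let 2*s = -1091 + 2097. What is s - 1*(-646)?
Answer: 1149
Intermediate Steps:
s = 503 (s = (-1091 + 2097)/2 = (1/2)*1006 = 503)
s - 1*(-646) = 503 - 1*(-646) = 503 + 646 = 1149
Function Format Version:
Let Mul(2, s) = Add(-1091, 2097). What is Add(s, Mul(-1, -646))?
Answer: 1149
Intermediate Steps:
s = 503 (s = Mul(Rational(1, 2), Add(-1091, 2097)) = Mul(Rational(1, 2), 1006) = 503)
Add(s, Mul(-1, -646)) = Add(503, Mul(-1, -646)) = Add(503, 646) = 1149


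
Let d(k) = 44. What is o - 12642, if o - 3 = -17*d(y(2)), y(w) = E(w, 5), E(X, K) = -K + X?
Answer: -13387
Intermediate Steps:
E(X, K) = X - K
y(w) = -5 + w (y(w) = w - 1*5 = w - 5 = -5 + w)
o = -745 (o = 3 - 17*44 = 3 - 748 = -745)
o - 12642 = -745 - 12642 = -13387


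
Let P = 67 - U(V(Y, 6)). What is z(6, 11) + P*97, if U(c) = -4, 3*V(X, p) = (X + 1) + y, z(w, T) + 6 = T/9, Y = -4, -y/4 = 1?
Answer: 61940/9 ≈ 6882.2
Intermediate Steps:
y = -4 (y = -4*1 = -4)
z(w, T) = -6 + T/9
V(X, p) = -1 + X/3 (V(X, p) = ((X + 1) - 4)/3 = ((1 + X) - 4)/3 = (-3 + X)/3 = -1 + X/3)
P = 71 (P = 67 - 1*(-4) = 67 + 4 = 71)
z(6, 11) + P*97 = (-6 + (1/9)*11) + 71*97 = (-6 + 11/9) + 6887 = -43/9 + 6887 = 61940/9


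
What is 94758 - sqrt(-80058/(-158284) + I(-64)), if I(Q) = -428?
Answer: 94758 - I*sqrt(2677591263074)/79142 ≈ 94758.0 - 20.676*I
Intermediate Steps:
94758 - sqrt(-80058/(-158284) + I(-64)) = 94758 - sqrt(-80058/(-158284) - 428) = 94758 - sqrt(-80058*(-1/158284) - 428) = 94758 - sqrt(40029/79142 - 428) = 94758 - sqrt(-33832747/79142) = 94758 - I*sqrt(2677591263074)/79142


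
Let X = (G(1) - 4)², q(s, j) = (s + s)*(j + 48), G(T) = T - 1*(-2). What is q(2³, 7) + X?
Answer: 881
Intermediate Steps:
G(T) = 2 + T (G(T) = T + 2 = 2 + T)
q(s, j) = 2*s*(48 + j) (q(s, j) = (2*s)*(48 + j) = 2*s*(48 + j))
X = 1 (X = ((2 + 1) - 4)² = (3 - 4)² = (-1)² = 1)
q(2³, 7) + X = 2*2³*(48 + 7) + 1 = 2*8*55 + 1 = 880 + 1 = 881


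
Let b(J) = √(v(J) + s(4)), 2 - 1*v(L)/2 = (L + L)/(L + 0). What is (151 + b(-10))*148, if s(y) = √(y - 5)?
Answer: 22348 + 148*√I ≈ 22453.0 + 104.65*I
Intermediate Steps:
s(y) = √(-5 + y)
v(L) = 0 (v(L) = 4 - 2*(L + L)/(L + 0) = 4 - 2*2*L/L = 4 - 2*2 = 4 - 4 = 0)
b(J) = √I (b(J) = √(0 + √(-5 + 4)) = √(0 + √(-1)) = √(0 + I) = √I)
(151 + b(-10))*148 = (151 + √I)*148 = 22348 + 148*√I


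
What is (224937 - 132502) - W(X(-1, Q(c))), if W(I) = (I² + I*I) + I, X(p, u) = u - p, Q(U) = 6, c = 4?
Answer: 92330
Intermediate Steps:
W(I) = I + 2*I² (W(I) = (I² + I²) + I = 2*I² + I = I + 2*I²)
(224937 - 132502) - W(X(-1, Q(c))) = (224937 - 132502) - (6 - 1*(-1))*(1 + 2*(6 - 1*(-1))) = 92435 - (6 + 1)*(1 + 2*(6 + 1)) = 92435 - 7*(1 + 2*7) = 92435 - 7*(1 + 14) = 92435 - 7*15 = 92435 - 1*105 = 92435 - 105 = 92330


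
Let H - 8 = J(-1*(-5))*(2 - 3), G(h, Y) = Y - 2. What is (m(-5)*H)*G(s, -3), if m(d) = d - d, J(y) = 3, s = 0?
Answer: 0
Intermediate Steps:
G(h, Y) = -2 + Y
H = 5 (H = 8 + 3*(2 - 3) = 8 + 3*(-1) = 8 - 3 = 5)
m(d) = 0
(m(-5)*H)*G(s, -3) = (0*5)*(-2 - 3) = 0*(-5) = 0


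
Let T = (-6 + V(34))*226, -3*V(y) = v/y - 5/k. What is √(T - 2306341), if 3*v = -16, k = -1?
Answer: I*√6003268871/51 ≈ 1519.2*I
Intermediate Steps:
v = -16/3 (v = (⅓)*(-16) = -16/3 ≈ -5.3333)
V(y) = -5/3 + 16/(9*y) (V(y) = -(-16/(3*y) - 5/(-1))/3 = -(-16/(3*y) - 5*(-1))/3 = -(-16/(3*y) + 5)/3 = -(5 - 16/(3*y))/3 = -5/3 + 16/(9*y))
T = -263290/153 (T = (-6 + (⅑)*(16 - 15*34)/34)*226 = (-6 + (⅑)*(1/34)*(16 - 510))*226 = (-6 + (⅑)*(1/34)*(-494))*226 = (-6 - 247/153)*226 = -1165/153*226 = -263290/153 ≈ -1720.8)
√(T - 2306341) = √(-263290/153 - 2306341) = √(-353133463/153) = I*√6003268871/51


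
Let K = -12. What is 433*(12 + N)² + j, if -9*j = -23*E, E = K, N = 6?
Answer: 420784/3 ≈ 1.4026e+5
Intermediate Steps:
E = -12
j = -92/3 (j = -(-23)*(-12)/9 = -⅑*276 = -92/3 ≈ -30.667)
433*(12 + N)² + j = 433*(12 + 6)² - 92/3 = 433*18² - 92/3 = 433*324 - 92/3 = 140292 - 92/3 = 420784/3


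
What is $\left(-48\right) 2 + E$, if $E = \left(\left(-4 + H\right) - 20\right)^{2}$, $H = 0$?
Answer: $480$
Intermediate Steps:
$E = 576$ ($E = \left(\left(-4 + 0\right) - 20\right)^{2} = \left(-4 - 20\right)^{2} = \left(-24\right)^{2} = 576$)
$\left(-48\right) 2 + E = \left(-48\right) 2 + 576 = -96 + 576 = 480$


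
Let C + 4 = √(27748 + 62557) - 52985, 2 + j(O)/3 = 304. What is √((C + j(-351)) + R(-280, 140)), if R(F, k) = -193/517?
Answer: √(-13921312768 + 267289*√90305)/517 ≈ 227.56*I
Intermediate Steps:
j(O) = 906 (j(O) = -6 + 3*304 = -6 + 912 = 906)
R(F, k) = -193/517 (R(F, k) = -193*1/517 = -193/517)
C = -52989 + √90305 (C = -4 + (√(27748 + 62557) - 52985) = -4 + (√90305 - 52985) = -4 + (-52985 + √90305) = -52989 + √90305 ≈ -52689.)
√((C + j(-351)) + R(-280, 140)) = √(((-52989 + √90305) + 906) - 193/517) = √((-52083 + √90305) - 193/517) = √(-26927104/517 + √90305)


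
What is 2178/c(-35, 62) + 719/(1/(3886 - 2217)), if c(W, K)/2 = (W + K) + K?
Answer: 106802068/89 ≈ 1.2000e+6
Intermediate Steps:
c(W, K) = 2*W + 4*K (c(W, K) = 2*((W + K) + K) = 2*((K + W) + K) = 2*(W + 2*K) = 2*W + 4*K)
2178/c(-35, 62) + 719/(1/(3886 - 2217)) = 2178/(2*(-35) + 4*62) + 719/(1/(3886 - 2217)) = 2178/(-70 + 248) + 719/(1/1669) = 2178/178 + 719/(1/1669) = 2178*(1/178) + 719*1669 = 1089/89 + 1200011 = 106802068/89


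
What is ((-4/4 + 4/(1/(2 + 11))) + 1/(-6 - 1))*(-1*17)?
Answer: -6052/7 ≈ -864.57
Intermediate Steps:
((-4/4 + 4/(1/(2 + 11))) + 1/(-6 - 1))*(-1*17) = ((-4*1/4 + 4/(1/13)) + 1/(-7))*(-17) = ((-1 + 4/(1/13)) - 1/7)*(-17) = ((-1 + 4*13) - 1/7)*(-17) = ((-1 + 52) - 1/7)*(-17) = (51 - 1/7)*(-17) = (356/7)*(-17) = -6052/7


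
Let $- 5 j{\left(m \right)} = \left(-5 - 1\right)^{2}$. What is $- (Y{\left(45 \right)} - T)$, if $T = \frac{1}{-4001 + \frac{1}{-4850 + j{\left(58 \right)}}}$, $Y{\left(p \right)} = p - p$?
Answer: $- \frac{24286}{97168291} \approx -0.00024994$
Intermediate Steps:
$j{\left(m \right)} = - \frac{36}{5}$ ($j{\left(m \right)} = - \frac{\left(-5 - 1\right)^{2}}{5} = - \frac{\left(-6\right)^{2}}{5} = \left(- \frac{1}{5}\right) 36 = - \frac{36}{5}$)
$Y{\left(p \right)} = 0$
$T = - \frac{24286}{97168291}$ ($T = \frac{1}{-4001 + \frac{1}{-4850 - \frac{36}{5}}} = \frac{1}{-4001 + \frac{1}{- \frac{24286}{5}}} = \frac{1}{-4001 - \frac{5}{24286}} = \frac{1}{- \frac{97168291}{24286}} = - \frac{24286}{97168291} \approx -0.00024994$)
$- (Y{\left(45 \right)} - T) = - (0 - - \frac{24286}{97168291}) = - (0 + \frac{24286}{97168291}) = \left(-1\right) \frac{24286}{97168291} = - \frac{24286}{97168291}$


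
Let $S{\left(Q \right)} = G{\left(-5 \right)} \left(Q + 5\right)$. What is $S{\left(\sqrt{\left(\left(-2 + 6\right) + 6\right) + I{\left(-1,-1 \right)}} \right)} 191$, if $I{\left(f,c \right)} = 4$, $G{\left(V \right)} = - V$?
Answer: $4775 + 955 \sqrt{14} \approx 8348.3$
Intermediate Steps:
$S{\left(Q \right)} = 25 + 5 Q$ ($S{\left(Q \right)} = \left(-1\right) \left(-5\right) \left(Q + 5\right) = 5 \left(5 + Q\right) = 25 + 5 Q$)
$S{\left(\sqrt{\left(\left(-2 + 6\right) + 6\right) + I{\left(-1,-1 \right)}} \right)} 191 = \left(25 + 5 \sqrt{\left(\left(-2 + 6\right) + 6\right) + 4}\right) 191 = \left(25 + 5 \sqrt{\left(4 + 6\right) + 4}\right) 191 = \left(25 + 5 \sqrt{10 + 4}\right) 191 = \left(25 + 5 \sqrt{14}\right) 191 = 4775 + 955 \sqrt{14}$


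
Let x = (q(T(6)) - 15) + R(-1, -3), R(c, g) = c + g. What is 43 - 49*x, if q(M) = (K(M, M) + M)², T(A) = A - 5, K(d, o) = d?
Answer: 778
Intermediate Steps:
T(A) = -5 + A
q(M) = 4*M² (q(M) = (M + M)² = (2*M)² = 4*M²)
x = -15 (x = (4*(-5 + 6)² - 15) + (-1 - 3) = (4*1² - 15) - 4 = (4*1 - 15) - 4 = (4 - 15) - 4 = -11 - 4 = -15)
43 - 49*x = 43 - 49*(-15) = 43 + 735 = 778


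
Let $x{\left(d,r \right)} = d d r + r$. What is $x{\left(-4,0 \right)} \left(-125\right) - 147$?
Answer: $-147$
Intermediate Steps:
$x{\left(d,r \right)} = r + r d^{2}$ ($x{\left(d,r \right)} = d^{2} r + r = r d^{2} + r = r + r d^{2}$)
$x{\left(-4,0 \right)} \left(-125\right) - 147 = 0 \left(1 + \left(-4\right)^{2}\right) \left(-125\right) - 147 = 0 \left(1 + 16\right) \left(-125\right) - 147 = 0 \cdot 17 \left(-125\right) - 147 = 0 \left(-125\right) - 147 = 0 - 147 = -147$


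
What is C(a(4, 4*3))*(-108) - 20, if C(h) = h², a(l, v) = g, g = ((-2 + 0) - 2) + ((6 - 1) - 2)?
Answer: -128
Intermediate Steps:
g = -1 (g = (-2 - 2) + (5 - 2) = -4 + 3 = -1)
a(l, v) = -1
C(a(4, 4*3))*(-108) - 20 = (-1)²*(-108) - 20 = 1*(-108) - 20 = -108 - 20 = -128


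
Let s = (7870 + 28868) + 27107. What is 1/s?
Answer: 1/63845 ≈ 1.5663e-5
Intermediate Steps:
s = 63845 (s = 36738 + 27107 = 63845)
1/s = 1/63845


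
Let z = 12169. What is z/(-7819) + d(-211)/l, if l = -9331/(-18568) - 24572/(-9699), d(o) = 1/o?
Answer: -6660126261113/4275071598035 ≈ -1.5579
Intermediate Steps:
l = 546754265/180091032 (l = -9331*(-1/18568) - 24572*(-1/9699) = 9331/18568 + 24572/9699 = 546754265/180091032 ≈ 3.0360)
z/(-7819) + d(-211)/l = 12169/(-7819) + 1/((-211)*(546754265/180091032)) = 12169*(-1/7819) - 1/211*180091032/546754265 = -12169/7819 - 853512/546754265 = -6660126261113/4275071598035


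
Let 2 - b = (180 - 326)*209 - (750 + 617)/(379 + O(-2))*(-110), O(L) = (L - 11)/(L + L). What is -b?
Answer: -4187044/139 ≈ -30123.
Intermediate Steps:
O(L) = (-11 + L)/(2*L) (O(L) = (-11 + L)/((2*L)) = (-11 + L)*(1/(2*L)) = (-11 + L)/(2*L))
b = 4187044/139 (b = 2 - ((180 - 326)*209 - (750 + 617)/(379 + (½)*(-11 - 2)/(-2))*(-110)) = 2 - (-146*209 - 1367/(379 + (½)*(-½)*(-13))*(-110)) = 2 - (-30514 - 1367/(379 + 13/4)*(-110)) = 2 - (-30514 - 1367/(1529/4)*(-110)) = 2 - (-30514 - 1367*(4/1529)*(-110)) = 2 - (-30514 - 5468*(-110)/1529) = 2 - (-30514 - 1*(-54680/139)) = 2 - (-30514 + 54680/139) = 2 - 1*(-4186766/139) = 2 + 4186766/139 = 4187044/139 ≈ 30123.)
-b = -1*4187044/139 = -4187044/139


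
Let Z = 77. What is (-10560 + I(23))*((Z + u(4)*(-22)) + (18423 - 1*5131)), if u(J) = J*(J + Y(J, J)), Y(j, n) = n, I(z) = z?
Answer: -133451105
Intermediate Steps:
u(J) = 2*J**2 (u(J) = J*(J + J) = J*(2*J) = 2*J**2)
(-10560 + I(23))*((Z + u(4)*(-22)) + (18423 - 1*5131)) = (-10560 + 23)*((77 + (2*4**2)*(-22)) + (18423 - 1*5131)) = -10537*((77 + (2*16)*(-22)) + (18423 - 5131)) = -10537*((77 + 32*(-22)) + 13292) = -10537*((77 - 704) + 13292) = -10537*(-627 + 13292) = -10537*12665 = -133451105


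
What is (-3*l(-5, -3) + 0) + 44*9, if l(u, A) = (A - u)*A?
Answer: 414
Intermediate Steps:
l(u, A) = A*(A - u)
(-3*l(-5, -3) + 0) + 44*9 = (-(-9)*(-3 - 1*(-5)) + 0) + 44*9 = (-(-9)*(-3 + 5) + 0) + 396 = (-(-9)*2 + 0) + 396 = (-3*(-6) + 0) + 396 = (18 + 0) + 396 = 18 + 396 = 414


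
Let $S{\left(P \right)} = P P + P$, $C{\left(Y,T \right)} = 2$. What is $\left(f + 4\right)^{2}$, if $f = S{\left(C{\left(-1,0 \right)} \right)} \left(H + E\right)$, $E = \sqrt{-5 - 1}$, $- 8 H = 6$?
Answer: $\frac{\left(-1 + 12 i \sqrt{6}\right)^{2}}{4} \approx -215.75 - 14.697 i$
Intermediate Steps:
$H = - \frac{3}{4}$ ($H = \left(- \frac{1}{8}\right) 6 = - \frac{3}{4} \approx -0.75$)
$E = i \sqrt{6}$ ($E = \sqrt{-6} = i \sqrt{6} \approx 2.4495 i$)
$S{\left(P \right)} = P + P^{2}$ ($S{\left(P \right)} = P^{2} + P = P + P^{2}$)
$f = - \frac{9}{2} + 6 i \sqrt{6}$ ($f = 2 \left(1 + 2\right) \left(- \frac{3}{4} + i \sqrt{6}\right) = 2 \cdot 3 \left(- \frac{3}{4} + i \sqrt{6}\right) = 6 \left(- \frac{3}{4} + i \sqrt{6}\right) = - \frac{9}{2} + 6 i \sqrt{6} \approx -4.5 + 14.697 i$)
$\left(f + 4\right)^{2} = \left(\left(- \frac{9}{2} + 6 i \sqrt{6}\right) + 4\right)^{2} = \left(- \frac{1}{2} + 6 i \sqrt{6}\right)^{2}$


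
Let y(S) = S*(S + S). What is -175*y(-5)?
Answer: -8750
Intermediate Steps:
y(S) = 2*S² (y(S) = S*(2*S) = 2*S²)
-175*y(-5) = -350*(-5)² = -350*25 = -175*50 = -8750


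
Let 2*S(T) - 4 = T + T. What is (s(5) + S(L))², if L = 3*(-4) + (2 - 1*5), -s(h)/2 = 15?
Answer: 1849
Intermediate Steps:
s(h) = -30 (s(h) = -2*15 = -30)
L = -15 (L = -12 + (2 - 5) = -12 - 3 = -15)
S(T) = 2 + T (S(T) = 2 + (T + T)/2 = 2 + (2*T)/2 = 2 + T)
(s(5) + S(L))² = (-30 + (2 - 15))² = (-30 - 13)² = (-43)² = 1849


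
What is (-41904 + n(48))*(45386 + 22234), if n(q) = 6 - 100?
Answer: -2839904760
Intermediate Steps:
n(q) = -94
(-41904 + n(48))*(45386 + 22234) = (-41904 - 94)*(45386 + 22234) = -41998*67620 = -2839904760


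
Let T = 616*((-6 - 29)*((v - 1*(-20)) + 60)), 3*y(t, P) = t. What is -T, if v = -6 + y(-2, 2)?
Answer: 4743200/3 ≈ 1.5811e+6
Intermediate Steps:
y(t, P) = t/3
v = -20/3 (v = -6 + (⅓)*(-2) = -6 - ⅔ = -20/3 ≈ -6.6667)
T = -4743200/3 (T = 616*((-6 - 29)*((-20/3 - 1*(-20)) + 60)) = 616*(-35*((-20/3 + 20) + 60)) = 616*(-35*(40/3 + 60)) = 616*(-35*220/3) = 616*(-7700/3) = -4743200/3 ≈ -1.5811e+6)
-T = -1*(-4743200/3) = 4743200/3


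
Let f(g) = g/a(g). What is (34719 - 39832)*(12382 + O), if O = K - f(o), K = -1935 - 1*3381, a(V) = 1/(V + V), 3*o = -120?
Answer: -19766858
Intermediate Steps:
o = -40 (o = (⅓)*(-120) = -40)
a(V) = 1/(2*V)
f(g) = 2*g² (f(g) = g/((1/(2*g))) = g*(2*g) = 2*g²)
K = -5316 (K = -1935 - 3381 = -5316)
O = -8516 (O = -5316 - 2*(-40)² = -5316 - 2*1600 = -5316 - 1*3200 = -5316 - 3200 = -8516)
(34719 - 39832)*(12382 + O) = (34719 - 39832)*(12382 - 8516) = -5113*3866 = -19766858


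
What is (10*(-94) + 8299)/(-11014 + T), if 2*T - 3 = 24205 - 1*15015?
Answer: -14718/12835 ≈ -1.1467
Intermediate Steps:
T = 9193/2 (T = 3/2 + (24205 - 1*15015)/2 = 3/2 + (24205 - 15015)/2 = 3/2 + (½)*9190 = 3/2 + 4595 = 9193/2 ≈ 4596.5)
(10*(-94) + 8299)/(-11014 + T) = (10*(-94) + 8299)/(-11014 + 9193/2) = (-940 + 8299)/(-12835/2) = 7359*(-2/12835) = -14718/12835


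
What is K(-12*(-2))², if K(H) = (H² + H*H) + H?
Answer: 1382976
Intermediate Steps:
K(H) = H + 2*H² (K(H) = (H² + H²) + H = 2*H² + H = H + 2*H²)
K(-12*(-2))² = ((-12*(-2))*(1 + 2*(-12*(-2))))² = (24*(1 + 2*24))² = (24*(1 + 48))² = (24*49)² = 1176² = 1382976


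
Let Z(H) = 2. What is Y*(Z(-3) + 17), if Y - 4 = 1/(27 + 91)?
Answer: 8987/118 ≈ 76.161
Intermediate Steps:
Y = 473/118 (Y = 4 + 1/(27 + 91) = 4 + 1/118 = 473/118 ≈ 4.0085)
Y*(Z(-3) + 17) = 473*(2 + 17)/118 = (473/118)*19 = 8987/118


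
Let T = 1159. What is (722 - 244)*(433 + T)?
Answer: 760976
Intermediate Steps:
(722 - 244)*(433 + T) = (722 - 244)*(433 + 1159) = 478*1592 = 760976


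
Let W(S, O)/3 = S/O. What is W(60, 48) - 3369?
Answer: -13461/4 ≈ -3365.3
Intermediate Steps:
W(S, O) = 3*S/O (W(S, O) = 3*(S/O) = 3*S/O)
W(60, 48) - 3369 = 3*60/48 - 3369 = 3*60*(1/48) - 3369 = 15/4 - 3369 = -13461/4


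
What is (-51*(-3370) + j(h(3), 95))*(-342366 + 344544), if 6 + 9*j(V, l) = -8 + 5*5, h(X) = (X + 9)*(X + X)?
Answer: 374335522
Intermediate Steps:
h(X) = 2*X*(9 + X) (h(X) = (9 + X)*(2*X) = 2*X*(9 + X))
j(V, l) = 11/9 (j(V, l) = -⅔ + (-8 + 5*5)/9 = -⅔ + (-8 + 25)/9 = -⅔ + (⅑)*17 = -⅔ + 17/9 = 11/9)
(-51*(-3370) + j(h(3), 95))*(-342366 + 344544) = (-51*(-3370) + 11/9)*(-342366 + 344544) = (171870 + 11/9)*2178 = (1546841/9)*2178 = 374335522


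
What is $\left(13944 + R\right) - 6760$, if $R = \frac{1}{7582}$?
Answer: $\frac{54469089}{7582} \approx 7184.0$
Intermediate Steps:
$R = \frac{1}{7582} \approx 0.00013189$
$\left(13944 + R\right) - 6760 = \left(13944 + \frac{1}{7582}\right) - 6760 = \frac{105723409}{7582} - 6760 = \frac{54469089}{7582}$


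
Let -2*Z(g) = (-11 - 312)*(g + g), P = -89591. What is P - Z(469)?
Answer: -241078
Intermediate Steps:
Z(g) = 323*g (Z(g) = -(-11 - 312)*(g + g)/2 = -(-323)*2*g/2 = -(-323)*g = 323*g)
P - Z(469) = -89591 - 323*469 = -89591 - 1*151487 = -89591 - 151487 = -241078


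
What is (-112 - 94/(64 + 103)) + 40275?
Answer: 6707127/167 ≈ 40162.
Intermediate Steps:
(-112 - 94/(64 + 103)) + 40275 = (-112 - 94/167) + 40275 = -18798/167 + 40275 = 6707127/167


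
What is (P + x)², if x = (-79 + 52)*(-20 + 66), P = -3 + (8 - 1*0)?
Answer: 1530169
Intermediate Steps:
P = 5 (P = -3 + (8 + 0) = -3 + 8 = 5)
x = -1242 (x = -27*46 = -1242)
(P + x)² = (5 - 1242)² = (-1237)² = 1530169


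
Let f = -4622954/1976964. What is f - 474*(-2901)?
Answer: 1359233586191/988482 ≈ 1.3751e+6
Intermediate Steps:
f = -2311477/988482 (f = -4622954*1/1976964 = -2311477/988482 ≈ -2.3384)
f - 474*(-2901) = -2311477/988482 - 474*(-2901) = -2311477/988482 - 1*(-1375074) = -2311477/988482 + 1375074 = 1359233586191/988482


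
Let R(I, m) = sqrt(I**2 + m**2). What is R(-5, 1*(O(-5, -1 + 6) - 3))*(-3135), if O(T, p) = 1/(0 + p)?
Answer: -627*sqrt(821) ≈ -17966.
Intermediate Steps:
O(T, p) = 1/p
R(-5, 1*(O(-5, -1 + 6) - 3))*(-3135) = sqrt((-5)**2 + (1*(1/(-1 + 6) - 3))**2)*(-3135) = sqrt(25 + (1*(1/5 - 3))**2)*(-3135) = sqrt(25 + (1*(-14/5))**2)*(-3135) = sqrt(25 + (-14/5)**2)*(-3135) = sqrt(25 + 196/25)*(-3135) = sqrt(821/25)*(-3135) = (sqrt(821)/5)*(-3135) = -627*sqrt(821)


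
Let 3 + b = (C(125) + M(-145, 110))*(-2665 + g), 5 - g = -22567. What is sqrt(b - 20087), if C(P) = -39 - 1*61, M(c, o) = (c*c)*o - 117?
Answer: sqrt(46035574341) ≈ 2.1456e+5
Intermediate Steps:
g = 22572 (g = 5 - 1*(-22567) = 5 + 22567 = 22572)
M(c, o) = -117 + o*c**2 (M(c, o) = c**2*o - 117 = o*c**2 - 117 = -117 + o*c**2)
C(P) = -100 (C(P) = -39 - 61 = -100)
b = 46035594428 (b = -3 + (-100 + (-117 + 110*(-145)**2))*(-2665 + 22572) = -3 + (-100 + (-117 + 110*21025))*19907 = -3 + (-100 + (-117 + 2312750))*19907 = -3 + (-100 + 2312633)*19907 = -3 + 2312533*19907 = -3 + 46035594431 = 46035594428)
sqrt(b - 20087) = sqrt(46035594428 - 20087) = sqrt(46035574341)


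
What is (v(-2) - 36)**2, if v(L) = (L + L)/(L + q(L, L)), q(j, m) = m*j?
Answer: 1444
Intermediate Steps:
q(j, m) = j*m
v(L) = 2*L/(L + L**2) (v(L) = (L + L)/(L + L*L) = (2*L)/(L + L**2) = 2*L/(L + L**2))
(v(-2) - 36)**2 = (2/(1 - 2) - 36)**2 = (2/(-1) - 36)**2 = (2*(-1) - 36)**2 = (-2 - 36)**2 = (-38)**2 = 1444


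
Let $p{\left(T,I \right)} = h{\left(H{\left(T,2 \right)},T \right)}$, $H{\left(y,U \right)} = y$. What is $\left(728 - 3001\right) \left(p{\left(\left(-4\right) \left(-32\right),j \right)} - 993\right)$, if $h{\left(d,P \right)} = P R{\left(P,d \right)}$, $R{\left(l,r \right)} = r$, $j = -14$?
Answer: $-34983743$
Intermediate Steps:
$h{\left(d,P \right)} = P d$
$p{\left(T,I \right)} = T^{2}$ ($p{\left(T,I \right)} = T T = T^{2}$)
$\left(728 - 3001\right) \left(p{\left(\left(-4\right) \left(-32\right),j \right)} - 993\right) = \left(728 - 3001\right) \left(\left(\left(-4\right) \left(-32\right)\right)^{2} - 993\right) = - 2273 \left(128^{2} - 993\right) = - 2273 \left(16384 - 993\right) = \left(-2273\right) 15391 = -34983743$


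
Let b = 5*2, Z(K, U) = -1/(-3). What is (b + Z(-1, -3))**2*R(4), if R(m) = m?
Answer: 3844/9 ≈ 427.11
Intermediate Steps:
Z(K, U) = 1/3 (Z(K, U) = -1*(-1/3) = 1/3)
b = 10
(b + Z(-1, -3))**2*R(4) = (10 + 1/3)**2*4 = (31/3)**2*4 = (961/9)*4 = 3844/9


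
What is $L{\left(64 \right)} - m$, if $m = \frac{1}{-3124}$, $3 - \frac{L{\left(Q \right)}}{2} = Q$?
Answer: $- \frac{381127}{3124} \approx -122.0$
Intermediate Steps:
$L{\left(Q \right)} = 6 - 2 Q$
$m = - \frac{1}{3124} \approx -0.0003201$
$L{\left(64 \right)} - m = \left(6 - 128\right) - - \frac{1}{3124} = \left(6 - 128\right) + \frac{1}{3124} = -122 + \frac{1}{3124} = - \frac{381127}{3124}$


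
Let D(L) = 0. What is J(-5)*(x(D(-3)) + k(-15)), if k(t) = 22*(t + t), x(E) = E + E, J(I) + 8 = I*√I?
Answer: 5280 + 3300*I*√5 ≈ 5280.0 + 7379.0*I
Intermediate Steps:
J(I) = -8 + I^(3/2) (J(I) = -8 + I*√I = -8 + I^(3/2))
x(E) = 2*E
k(t) = 44*t (k(t) = 22*(2*t) = 44*t)
J(-5)*(x(D(-3)) + k(-15)) = (-8 + (-5)^(3/2))*(2*0 + 44*(-15)) = (-8 - 5*I*√5)*(0 - 660) = (-8 - 5*I*√5)*(-660) = 5280 + 3300*I*√5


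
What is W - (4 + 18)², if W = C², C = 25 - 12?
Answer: -315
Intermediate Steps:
C = 13
W = 169 (W = 13² = 169)
W - (4 + 18)² = 169 - (4 + 18)² = 169 - 1*22² = 169 - 1*484 = 169 - 484 = -315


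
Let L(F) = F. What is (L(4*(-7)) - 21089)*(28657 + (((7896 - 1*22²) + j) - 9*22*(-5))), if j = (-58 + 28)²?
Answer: -801580203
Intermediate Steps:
j = 900 (j = (-30)² = 900)
(L(4*(-7)) - 21089)*(28657 + (((7896 - 1*22²) + j) - 9*22*(-5))) = (4*(-7) - 21089)*(28657 + (((7896 - 1*22²) + 900) - 9*22*(-5))) = (-28 - 21089)*(28657 + (((7896 - 1*484) + 900) - 198*(-5))) = -21117*(28657 + (((7896 - 484) + 900) + 990)) = -21117*(28657 + ((7412 + 900) + 990)) = -21117*(28657 + (8312 + 990)) = -21117*(28657 + 9302) = -21117*37959 = -801580203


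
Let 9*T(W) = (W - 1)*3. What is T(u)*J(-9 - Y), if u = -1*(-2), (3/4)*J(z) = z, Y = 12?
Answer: -28/3 ≈ -9.3333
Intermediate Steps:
J(z) = 4*z/3
u = 2
T(W) = -⅓ + W/3 (T(W) = ((W - 1)*3)/9 = ((-1 + W)*3)/9 = (-3 + 3*W)/9 = -⅓ + W/3)
T(u)*J(-9 - Y) = (-⅓ + (⅓)*2)*(4*(-9 - 1*12)/3) = (-⅓ + ⅔)*(4*(-9 - 12)/3) = ((4/3)*(-21))/3 = (⅓)*(-28) = -28/3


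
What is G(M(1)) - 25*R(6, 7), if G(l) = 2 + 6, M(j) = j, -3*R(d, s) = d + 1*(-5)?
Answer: 49/3 ≈ 16.333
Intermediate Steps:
R(d, s) = 5/3 - d/3 (R(d, s) = -(d + 1*(-5))/3 = -(d - 5)/3 = -(-5 + d)/3 = 5/3 - d/3)
G(l) = 8
G(M(1)) - 25*R(6, 7) = 8 - 25*(5/3 - ⅓*6) = 8 - 25*(5/3 - 2) = 8 - 25*(-⅓) = 8 + 25/3 = 49/3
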